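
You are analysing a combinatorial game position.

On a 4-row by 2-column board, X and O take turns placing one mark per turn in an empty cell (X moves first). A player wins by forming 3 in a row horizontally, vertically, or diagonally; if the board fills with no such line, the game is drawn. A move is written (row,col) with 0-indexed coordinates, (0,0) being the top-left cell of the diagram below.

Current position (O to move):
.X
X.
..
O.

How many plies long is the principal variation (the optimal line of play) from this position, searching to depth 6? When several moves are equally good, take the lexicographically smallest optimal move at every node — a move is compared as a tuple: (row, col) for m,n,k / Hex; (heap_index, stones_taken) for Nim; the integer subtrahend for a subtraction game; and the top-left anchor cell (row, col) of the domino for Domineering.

PV length from [.X/X./../O.]: 5 plies

p1 O@[.X/X./../O.]: (0,0)[OX/X./../O.]+0* (1,1)[.X/XO/../O.]+0 (2,0)[.X/X./O./O.]+0 (2,1)[.X/X./.O/O.]+0 (3,1)[.X/X./../OO]+0
p2 X@[OX/X./../O.]: (1,1)[OX/XX/../O.]+0* (2,0)[OX/X./X./O.]+0 (2,1)[OX/X./.X/O.]+0 (3,1)[OX/X./../OX]+0
p3 O@[OX/XX/../O.]: (2,0)[OX/XX/O./O.]-1 (2,1)[OX/XX/.O/O.]+0* (3,1)[OX/XX/../OO]-1
p4 X@[OX/XX/.O/O.]: (2,0)[OX/XX/XO/O.]+0* (3,1)[OX/XX/.O/OX]+0
p5 O@[OX/XX/XO/O.]: (3,1)[OX/XX/XO/OO]+0*
p6 X@[OX/XX/XO/OO] terminal +0; root [.X/X./../O.] d6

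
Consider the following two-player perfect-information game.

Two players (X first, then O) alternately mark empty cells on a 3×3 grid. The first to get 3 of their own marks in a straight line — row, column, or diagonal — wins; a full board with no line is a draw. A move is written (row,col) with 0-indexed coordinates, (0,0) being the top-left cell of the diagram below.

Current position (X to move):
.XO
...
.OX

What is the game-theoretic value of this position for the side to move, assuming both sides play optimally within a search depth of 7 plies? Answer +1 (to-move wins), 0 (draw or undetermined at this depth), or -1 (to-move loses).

value(.XO/.../.OX, X) = 0

p1 X@[.XO/.../.OX]: (0,0)[XXO/.../.OX]+0* (1,0)[.XO/X../.OX]+0 (1,1)[.XO/.X./.OX]+0 (1,2)[.XO/..X/.OX]+0 (2,0)[.XO/.../XOX]+0
p2 O@[XXO/.../.OX]: (1,0)[XXO/O../.OX]-1 (1,1)[XXO/.O./.OX]+0* (1,2)[XXO/..O/.OX]-1 (2,0)[XXO/.../OOX]-1
p3 X@[XXO/.O./.OX]: (1,0)[XXO/XO./.OX]-1 (1,2)[XXO/.OX/.OX]-1 (2,0)[XXO/.O./XOX]+0*
p4 O@[XXO/.O./XOX]: (1,0)[XXO/OO./XOX]+0* (1,2)[XXO/.OO/XOX]-1
p5 X@[XXO/OO./XOX]: (1,2)[XXO/OOX/XOX]+0*
p6 O@[XXO/OOX/XOX] terminal +0; root [.XO/.../.OX] d7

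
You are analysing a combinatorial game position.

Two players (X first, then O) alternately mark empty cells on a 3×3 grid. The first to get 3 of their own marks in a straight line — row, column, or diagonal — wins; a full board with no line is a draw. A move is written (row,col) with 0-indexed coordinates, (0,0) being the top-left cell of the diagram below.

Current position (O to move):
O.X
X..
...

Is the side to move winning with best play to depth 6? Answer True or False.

O winning at [O.X/X../...]: False

p1 O@[O.X/X../...]: (0,1)[OOX/X../...]-1 (1,1)[O.X/XO./...]+0* (1,2)[O.X/X.O/...]+0 (2,0)[O.X/X../O..]-1 (2,1)[O.X/X../.O.]-1 (2,2)[O.X/X../..O]-1
p2 X@[O.X/XO./...]: (0,1)[OXX/XO./...]-1 (1,2)[O.X/XOX/...]-1 (2,0)[O.X/XO./X..]-1 (2,1)[O.X/XO./.X.]-1 (2,2)[O.X/XO./..X]+0*
p3 O@[O.X/XO./..X]: (0,1)[OOX/XO./..X]-1 (1,2)[O.X/XOO/..X]+0* (2,0)[O.X/XO./O.X]-1 (2,1)[O.X/XO./.OX]-1
p4 X@[O.X/XOO/..X]: (0,1)[OXX/XOO/..X]+0* (2,0)[O.X/XOO/X.X]+0 (2,1)[O.X/XOO/.XX]+0
p5 O@[OXX/XOO/..X]: (2,0)[OXX/XOO/O.X]+0* (2,1)[OXX/XOO/.OX]+0
p6 X@[OXX/XOO/O.X]: (2,1)[OXX/XOO/OXX]+0*
p7 O@[OXX/XOO/OXX] terminal +0; root [O.X/X../...] d6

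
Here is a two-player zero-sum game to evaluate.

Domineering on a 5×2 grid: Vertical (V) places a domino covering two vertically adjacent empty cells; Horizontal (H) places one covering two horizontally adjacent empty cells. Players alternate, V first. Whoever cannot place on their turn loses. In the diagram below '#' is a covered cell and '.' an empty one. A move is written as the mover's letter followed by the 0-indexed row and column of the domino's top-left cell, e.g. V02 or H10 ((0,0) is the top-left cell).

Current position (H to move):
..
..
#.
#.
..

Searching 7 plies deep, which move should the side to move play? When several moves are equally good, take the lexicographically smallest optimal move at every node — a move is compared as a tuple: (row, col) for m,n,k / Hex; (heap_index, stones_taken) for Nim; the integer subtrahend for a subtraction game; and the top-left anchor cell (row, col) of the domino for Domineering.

H's best at [../../#./#./..]: H00

p1 H@[../../#./#./..]: H00[##/../#./#./..]+1* H10[../##/#./#./..]+1 H40[../../#./#./##]-1
p2 V@[##/../#./#./..]: V11[##/.#/##/#./..]-1* V21[##/../##/##/..]-1 V31[##/../#./##/.#]-1
p3 H@[##/.#/##/#./..]: H40[##/.#/##/#./##]+1*
p4 V@[##/.#/##/#./##] terminal -1; root [../../#./#./..] d7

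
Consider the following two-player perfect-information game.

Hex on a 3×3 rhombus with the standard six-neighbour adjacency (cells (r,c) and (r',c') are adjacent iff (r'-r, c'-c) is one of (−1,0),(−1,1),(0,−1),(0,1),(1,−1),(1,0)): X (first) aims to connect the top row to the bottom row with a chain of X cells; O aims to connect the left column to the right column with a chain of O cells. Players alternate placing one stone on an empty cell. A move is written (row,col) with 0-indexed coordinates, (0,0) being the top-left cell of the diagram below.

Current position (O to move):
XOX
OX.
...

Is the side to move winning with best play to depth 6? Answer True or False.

O winning at [XOX/OX./...]: False

p1 O@[XOX/OX./...]: (1,2)[XOX/OXO/...]-1* (2,0)[XOX/OX./O..]-1 (2,1)[XOX/OX./.O.]-1 (2,2)[XOX/OX./..O]-1
p2 X@[XOX/OXO/...]: (2,0)[XOX/OXO/X..]+1* (2,1)[XOX/OXO/.X.]+1 (2,2)[XOX/OXO/..X]+1
p3 O@[XOX/OXO/X..] terminal -1; root [XOX/OX./...] d6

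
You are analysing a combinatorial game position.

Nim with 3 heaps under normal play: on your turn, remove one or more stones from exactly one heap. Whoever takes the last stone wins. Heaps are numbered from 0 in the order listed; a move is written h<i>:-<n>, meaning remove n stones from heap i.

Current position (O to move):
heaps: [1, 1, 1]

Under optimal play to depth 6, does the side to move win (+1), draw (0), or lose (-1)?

[(1,1,1)] O move#1: h0:-1:+1/(0,1,1)*, h1:-1:+1/(1,0,1), h2:-1:+1/(1,1,0)
[(0,1,1)] X move#2: h1:-1:-1/(0,0,1)*, h2:-1:-1/(0,1,0)
[(0,0,1)] O move#3: h2:-1:+1/(0,0,0)*
[(0,0,0)] end (terminal -1, X#4); searched (1,1,1) to 6

value((1,1,1), O) = +1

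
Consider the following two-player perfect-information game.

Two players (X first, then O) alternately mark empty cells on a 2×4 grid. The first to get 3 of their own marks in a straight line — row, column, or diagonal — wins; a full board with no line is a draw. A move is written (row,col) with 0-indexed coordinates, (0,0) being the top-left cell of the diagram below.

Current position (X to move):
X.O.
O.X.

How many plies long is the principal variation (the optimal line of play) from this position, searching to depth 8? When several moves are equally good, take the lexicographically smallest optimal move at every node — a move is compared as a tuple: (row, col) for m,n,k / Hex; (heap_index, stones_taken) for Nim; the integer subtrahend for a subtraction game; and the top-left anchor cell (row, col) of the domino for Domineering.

PV length from [X.O./O.X.]: 4 plies

p1 X@[X.O./O.X.]: (0,1)[XXO./O.X.]+0* (0,3)[X.OX/O.X.]+0 (1,1)[X.O./OXX.]+0 (1,3)[X.O./O.XX]+0
p2 O@[XXO./O.X.]: (0,3)[XXOO/O.X.]+0* (1,1)[XXO./OOX.]+0 (1,3)[XXO./O.XO]+0
p3 X@[XXOO/O.X.]: (1,1)[XXOO/OXX.]+0* (1,3)[XXOO/O.XX]+0
p4 O@[XXOO/OXX.]: (1,3)[XXOO/OXXO]+0*
p5 X@[XXOO/OXXO] terminal +0; root [X.O./O.X.] d8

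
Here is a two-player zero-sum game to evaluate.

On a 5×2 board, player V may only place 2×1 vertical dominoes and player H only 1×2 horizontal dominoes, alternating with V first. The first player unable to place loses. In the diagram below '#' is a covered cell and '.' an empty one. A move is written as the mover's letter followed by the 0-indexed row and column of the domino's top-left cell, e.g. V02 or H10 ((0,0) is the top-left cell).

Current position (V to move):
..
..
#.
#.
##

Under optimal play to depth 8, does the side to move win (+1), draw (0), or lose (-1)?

p1 V@[../../#./#./##]: V00[#./#./#./#./##]+1* V01[.#/.#/#./#./##]+1 V11[../.#/##/#./##]-1 V21[../../##/##/##]-1
p2 H@[#./#./#./#./##] terminal -1; root [../../#./#./##] d8

value(../../#./#./##, V) = +1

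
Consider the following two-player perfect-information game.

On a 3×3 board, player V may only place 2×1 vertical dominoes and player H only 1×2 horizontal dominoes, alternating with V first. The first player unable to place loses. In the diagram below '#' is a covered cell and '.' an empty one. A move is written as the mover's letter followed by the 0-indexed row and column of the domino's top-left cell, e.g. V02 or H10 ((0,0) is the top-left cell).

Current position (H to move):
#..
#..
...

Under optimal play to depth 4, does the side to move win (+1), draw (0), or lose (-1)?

p1 H@[#../#../...]: H01[###/#../...]-1 H11[#../###/...]+1* H20[#../#../##.]-1 H21[#../#../.##]-1
p2 V@[#../###/...] terminal -1; root [#../#../...] d4

value(#../#../..., H) = +1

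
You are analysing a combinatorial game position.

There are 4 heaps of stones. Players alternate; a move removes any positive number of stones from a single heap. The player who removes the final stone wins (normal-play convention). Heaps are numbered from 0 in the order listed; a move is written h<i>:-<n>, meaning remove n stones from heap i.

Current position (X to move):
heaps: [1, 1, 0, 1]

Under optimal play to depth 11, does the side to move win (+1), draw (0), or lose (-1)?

value((1,1,0,1), X) = +1

ply 1, X at (1,1,0,1) | h0:-1=+1→(0,1,0,1)*; h1:-1=+1→(1,0,0,1); h3:-1=+1→(1,1,0,0)
ply 2, O at (0,1,0,1) | h1:-1=-1→(0,0,0,1)*; h3:-1=-1→(0,1,0,0)
ply 3, X at (0,0,0,1) | h3:-1=+1→(0,0,0,0)*
ply 4: (0,0,0,0) is terminal -1 (O); from (1,1,0,1) depth 11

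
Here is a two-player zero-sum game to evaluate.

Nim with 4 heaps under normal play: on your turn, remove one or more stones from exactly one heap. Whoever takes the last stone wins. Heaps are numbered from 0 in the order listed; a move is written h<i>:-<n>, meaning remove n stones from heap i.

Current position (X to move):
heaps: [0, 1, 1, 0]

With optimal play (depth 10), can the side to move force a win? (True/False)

X winning at [(0,1,1,0)]: False

ply 1, X at (0,1,1,0) | h1:-1=-1→(0,0,1,0)*; h2:-1=-1→(0,1,0,0)
ply 2, O at (0,0,1,0) | h2:-1=+1→(0,0,0,0)*
ply 3: (0,0,0,0) is terminal -1 (X); from (0,1,1,0) depth 10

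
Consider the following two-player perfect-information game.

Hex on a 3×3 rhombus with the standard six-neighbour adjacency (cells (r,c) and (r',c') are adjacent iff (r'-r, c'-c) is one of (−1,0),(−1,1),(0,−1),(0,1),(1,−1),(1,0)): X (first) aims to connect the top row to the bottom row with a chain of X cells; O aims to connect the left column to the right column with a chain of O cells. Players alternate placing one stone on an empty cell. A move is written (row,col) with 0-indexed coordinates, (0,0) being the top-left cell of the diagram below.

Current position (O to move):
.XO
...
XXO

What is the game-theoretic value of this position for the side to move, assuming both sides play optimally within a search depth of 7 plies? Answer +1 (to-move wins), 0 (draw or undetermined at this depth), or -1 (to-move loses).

ply 1, O at .XO/.../XXO | (0,0)=-1→OXO/.../XXO*; (1,0)=-1→.XO/O../XXO; (1,1)=-1→.XO/.O./XXO; (1,2)=-1→.XO/..O/XXO
ply 2, X at OXO/.../XXO | (1,0)=+1→OXO/X../XXO*; (1,1)=+1→OXO/.X./XXO; (1,2)=+1→OXO/..X/XXO
ply 3: OXO/X../XXO is terminal -1 (O); from .XO/.../XXO depth 7

value(.XO/.../XXO, O) = -1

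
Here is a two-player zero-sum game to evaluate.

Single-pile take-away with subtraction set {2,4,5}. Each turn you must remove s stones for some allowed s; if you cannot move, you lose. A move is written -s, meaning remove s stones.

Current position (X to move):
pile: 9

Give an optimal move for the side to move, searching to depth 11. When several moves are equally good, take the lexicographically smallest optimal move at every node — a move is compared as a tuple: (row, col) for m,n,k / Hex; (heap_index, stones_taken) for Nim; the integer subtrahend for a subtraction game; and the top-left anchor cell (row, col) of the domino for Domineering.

ply 1, X at 9 | -2=+1→7*; -4=-1→5; -5=-1→4
ply 2, O at 7 | -2=-1→5*; -4=-1→3; -5=-1→2
ply 3, X at 5 | -2=-1→3; -4=+1→1*; -5=+1→0
ply 4: 1 is terminal -1 (O); from 9 depth 11

X's best at [9]: -2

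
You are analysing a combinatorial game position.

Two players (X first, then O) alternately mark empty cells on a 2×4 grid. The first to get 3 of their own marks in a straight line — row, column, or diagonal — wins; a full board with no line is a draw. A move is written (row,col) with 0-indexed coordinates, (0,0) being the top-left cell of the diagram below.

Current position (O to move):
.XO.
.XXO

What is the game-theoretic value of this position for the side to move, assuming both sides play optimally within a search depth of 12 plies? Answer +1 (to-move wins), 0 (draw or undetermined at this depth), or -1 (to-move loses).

value(.XO./.XXO, O) = 0

p1 O@[.XO./.XXO]: (0,0)[OXO./.XXO]-1 (0,3)[.XOO/.XXO]-1 (1,0)[.XO./OXXO]+0*
p2 X@[.XO./OXXO]: (0,0)[XXO./OXXO]+0* (0,3)[.XOX/OXXO]+0
p3 O@[XXO./OXXO]: (0,3)[XXOO/OXXO]+0*
p4 X@[XXOO/OXXO] terminal +0; root [.XO./.XXO] d12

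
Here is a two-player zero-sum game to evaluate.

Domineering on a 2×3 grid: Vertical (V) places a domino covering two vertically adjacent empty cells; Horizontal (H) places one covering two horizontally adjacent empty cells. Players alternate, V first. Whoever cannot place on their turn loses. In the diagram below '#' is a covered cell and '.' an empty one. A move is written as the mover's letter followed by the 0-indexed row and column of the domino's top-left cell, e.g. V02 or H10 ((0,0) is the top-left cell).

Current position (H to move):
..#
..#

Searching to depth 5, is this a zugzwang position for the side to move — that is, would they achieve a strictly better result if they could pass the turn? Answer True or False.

p1 H@[..#/..#]: H00[###/..#]+1* H10[..#/###]+1
p2 V@[###/..#] terminal -1; root [..#/..#] d5
suppose H passes — search the same position with V to move:
pass> p1 V@[..#/..#]: V00[#.#/#.#]+1* V01[.##/.##]+1
pass> p2 H@[#.#/#.#] terminal -1; root [..#/..#] d5
for H: play +1, pass -1

zugzwang(..#/..#, H) = False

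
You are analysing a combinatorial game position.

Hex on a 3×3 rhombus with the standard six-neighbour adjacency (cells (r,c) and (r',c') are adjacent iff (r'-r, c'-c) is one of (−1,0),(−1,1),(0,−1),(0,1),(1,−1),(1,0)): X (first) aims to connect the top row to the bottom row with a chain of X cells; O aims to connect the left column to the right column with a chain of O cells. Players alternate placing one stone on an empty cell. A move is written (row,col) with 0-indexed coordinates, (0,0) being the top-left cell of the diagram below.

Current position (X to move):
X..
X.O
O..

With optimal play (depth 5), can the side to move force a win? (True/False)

X winning at [X../X.O/O..]: False

[X../X.O/O..] X move#1: (0,1):-1/XX./X.O/O..*, (0,2):-1/X.X/X.O/O.., (1,1):-1/X../XXO/O.., (2,1):-1/X../X.O/OX., (2,2):-1/X../X.O/O.X
[XX./X.O/O..] O move#2: (0,2):+1/XXO/X.O/O..*, (1,1):+1/XX./XOO/O.., (2,1):+1/XX./X.O/OO., (2,2):+1/XX./X.O/O.O
[XXO/X.O/O..] X move#3: (1,1):-1/XXO/XXO/O..*, (2,1):-1/XXO/X.O/OX., (2,2):-1/XXO/X.O/O.X
[XXO/XXO/O..] O move#4: (2,1):+1/XXO/XXO/OO.*, (2,2):-1/XXO/XXO/O.O
[XXO/XXO/OO.] end (terminal -1, X#5); searched X../X.O/O.. to 5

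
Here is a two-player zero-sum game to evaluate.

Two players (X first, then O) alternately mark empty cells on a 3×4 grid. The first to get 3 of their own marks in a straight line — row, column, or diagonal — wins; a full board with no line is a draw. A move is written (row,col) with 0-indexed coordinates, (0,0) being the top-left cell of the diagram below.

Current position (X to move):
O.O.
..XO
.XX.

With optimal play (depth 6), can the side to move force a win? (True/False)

[O.O./..XO/.XX.] X move#1: (0,1):+1/OXO./..XO/.XX.*, (0,3):+1/O.OX/..XO/.XX., (1,0):-1/O.O./X.XO/.XX., (1,1):-1/O.O./.XXO/.XX., (2,0):+1/O.O./..XO/XXX., (2,3):+1/O.O./..XO/.XXX
[OXO./..XO/.XX.] O move#2: (0,3):-1/OXOO/..XO/.XX.*, (1,0):-1/OXO./O.XO/.XX., (1,1):-1/OXO./.OXO/.XX., (2,0):-1/OXO./..XO/OXX., (2,3):-1/OXO./..XO/.XXO
[OXOO/..XO/.XX.] X move#3: (1,0):-1/OXOO/X.XO/.XX., (1,1):+1/OXOO/.XXO/.XX.*, (2,0):+1/OXOO/..XO/XXX., (2,3):+1/OXOO/..XO/.XXX
[OXOO/.XXO/.XX.] end (terminal -1, O#4); searched O.O./..XO/.XX. to 6

X winning at [O.O./..XO/.XX.]: True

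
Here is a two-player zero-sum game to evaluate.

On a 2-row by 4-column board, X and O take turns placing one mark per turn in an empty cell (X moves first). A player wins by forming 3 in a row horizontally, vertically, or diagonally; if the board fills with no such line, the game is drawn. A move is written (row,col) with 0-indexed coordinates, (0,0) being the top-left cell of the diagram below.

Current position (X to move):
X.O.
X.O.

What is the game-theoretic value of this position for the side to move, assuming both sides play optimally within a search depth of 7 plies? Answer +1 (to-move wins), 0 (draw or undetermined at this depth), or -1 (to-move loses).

value(X.O./X.O., X) = 0

[X.O./X.O.] X move#1: (0,1):+0/XXO./X.O.*, (0,3):+0/X.OX/X.O., (1,1):+0/X.O./XXO., (1,3):+0/X.O./X.OX
[XXO./X.O.] O move#2: (0,3):+0/XXOO/X.O.*, (1,1):+0/XXO./XOO., (1,3):+0/XXO./X.OO
[XXOO/X.O.] X move#3: (1,1):+0/XXOO/XXO.*, (1,3):+0/XXOO/X.OX
[XXOO/XXO.] O move#4: (1,3):+0/XXOO/XXOO*
[XXOO/XXOO] end (terminal +0, X#5); searched X.O./X.O. to 7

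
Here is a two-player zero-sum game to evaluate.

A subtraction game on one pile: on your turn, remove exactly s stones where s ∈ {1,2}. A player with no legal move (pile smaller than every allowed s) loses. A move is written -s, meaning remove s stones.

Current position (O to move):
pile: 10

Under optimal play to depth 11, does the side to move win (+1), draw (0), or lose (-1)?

value(10, O) = +1

ply 1, O at 10 | -1=+1→9*; -2=-1→8
ply 2, X at 9 | -1=-1→8*; -2=-1→7
ply 3, O at 8 | -1=-1→7; -2=+1→6*
ply 4, X at 6 | -1=-1→5*; -2=-1→4
ply 5, O at 5 | -1=-1→4; -2=+1→3*
ply 6, X at 3 | -1=-1→2*; -2=-1→1
ply 7, O at 2 | -1=-1→1; -2=+1→0*
ply 8: 0 is terminal -1 (X); from 10 depth 11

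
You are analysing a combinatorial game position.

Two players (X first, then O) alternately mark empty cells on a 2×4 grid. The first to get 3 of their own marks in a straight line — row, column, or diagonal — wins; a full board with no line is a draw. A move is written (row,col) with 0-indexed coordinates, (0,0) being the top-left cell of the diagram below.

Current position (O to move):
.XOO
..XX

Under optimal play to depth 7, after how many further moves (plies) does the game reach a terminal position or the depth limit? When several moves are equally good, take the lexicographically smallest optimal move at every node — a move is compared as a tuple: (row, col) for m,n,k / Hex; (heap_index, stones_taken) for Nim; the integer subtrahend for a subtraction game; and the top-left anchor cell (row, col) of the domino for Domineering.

[.XOO/..XX] O move#1: (0,0):-1/OXOO/..XX, (1,0):-1/.XOO/O.XX, (1,1):+0/.XOO/.OXX*
[.XOO/.OXX] X move#2: (0,0):+0/XXOO/.OXX*, (1,0):+0/.XOO/XOXX
[XXOO/.OXX] O move#3: (1,0):+0/XXOO/OOXX*
[XXOO/OOXX] end (terminal +0, X#4); searched .XOO/..XX to 7

PV length from [.XOO/..XX]: 3 plies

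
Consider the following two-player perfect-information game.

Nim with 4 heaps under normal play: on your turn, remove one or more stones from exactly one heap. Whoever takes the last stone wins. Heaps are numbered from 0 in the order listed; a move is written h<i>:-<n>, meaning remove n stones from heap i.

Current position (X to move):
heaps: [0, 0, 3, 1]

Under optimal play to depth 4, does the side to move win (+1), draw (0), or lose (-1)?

value((0,0,3,1), X) = +1

[(0,0,3,1)] X move#1: h2:-1:-1/(0,0,2,1), h2:-2:+1/(0,0,1,1)*, h2:-3:-1/(0,0,0,1), h3:-1:-1/(0,0,3,0)
[(0,0,1,1)] O move#2: h2:-1:-1/(0,0,0,1)*, h3:-1:-1/(0,0,1,0)
[(0,0,0,1)] X move#3: h3:-1:+1/(0,0,0,0)*
[(0,0,0,0)] end (terminal -1, O#4); searched (0,0,3,1) to 4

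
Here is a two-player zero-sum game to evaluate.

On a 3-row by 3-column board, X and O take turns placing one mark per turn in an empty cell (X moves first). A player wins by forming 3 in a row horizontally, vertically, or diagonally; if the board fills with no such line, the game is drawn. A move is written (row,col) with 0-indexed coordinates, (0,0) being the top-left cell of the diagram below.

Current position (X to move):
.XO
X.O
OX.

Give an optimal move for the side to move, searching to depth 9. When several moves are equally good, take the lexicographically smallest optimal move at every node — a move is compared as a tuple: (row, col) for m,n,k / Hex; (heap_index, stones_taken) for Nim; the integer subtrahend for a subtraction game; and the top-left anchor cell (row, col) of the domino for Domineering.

X's best at [.XO/X.O/OX.]: (1,1)

ply 1, X at .XO/X.O/OX. | (0,0)=-1→XXO/X.O/OX.; (1,1)=+1→.XO/XXO/OX.*; (2,2)=-1→.XO/X.O/OXX
ply 2: .XO/XXO/OX. is terminal -1 (O); from .XO/X.O/OX. depth 9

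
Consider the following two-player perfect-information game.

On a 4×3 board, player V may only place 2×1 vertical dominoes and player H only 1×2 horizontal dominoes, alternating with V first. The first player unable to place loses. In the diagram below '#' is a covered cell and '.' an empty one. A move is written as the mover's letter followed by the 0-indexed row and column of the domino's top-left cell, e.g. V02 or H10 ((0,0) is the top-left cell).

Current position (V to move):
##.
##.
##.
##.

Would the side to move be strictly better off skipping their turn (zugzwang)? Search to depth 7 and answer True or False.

zugzwang(##./##./##./##., V) = False

p1 V@[##./##./##./##.]: V02[###/###/##./##.]+1* V12[##./###/###/##.]+1 V22[##./##./###/###]+1
p2 H@[###/###/##./##.] terminal -1; root [##./##./##./##.] d7
if V skipped the turn, H would face:
~ p1 H@[##./##./##./##.] terminal -1; root [##./##./##./##.] d7
compare (V): move=+1 vs pass=+1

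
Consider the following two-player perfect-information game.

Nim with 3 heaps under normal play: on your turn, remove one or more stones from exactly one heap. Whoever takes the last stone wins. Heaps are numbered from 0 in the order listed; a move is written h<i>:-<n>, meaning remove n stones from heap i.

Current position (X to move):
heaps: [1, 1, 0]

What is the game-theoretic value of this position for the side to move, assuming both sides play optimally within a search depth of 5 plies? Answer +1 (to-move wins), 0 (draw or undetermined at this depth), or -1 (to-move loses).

ply 1, X at (1,1,0) | h0:-1=-1→(0,1,0)*; h1:-1=-1→(1,0,0)
ply 2, O at (0,1,0) | h1:-1=+1→(0,0,0)*
ply 3: (0,0,0) is terminal -1 (X); from (1,1,0) depth 5

value((1,1,0), X) = -1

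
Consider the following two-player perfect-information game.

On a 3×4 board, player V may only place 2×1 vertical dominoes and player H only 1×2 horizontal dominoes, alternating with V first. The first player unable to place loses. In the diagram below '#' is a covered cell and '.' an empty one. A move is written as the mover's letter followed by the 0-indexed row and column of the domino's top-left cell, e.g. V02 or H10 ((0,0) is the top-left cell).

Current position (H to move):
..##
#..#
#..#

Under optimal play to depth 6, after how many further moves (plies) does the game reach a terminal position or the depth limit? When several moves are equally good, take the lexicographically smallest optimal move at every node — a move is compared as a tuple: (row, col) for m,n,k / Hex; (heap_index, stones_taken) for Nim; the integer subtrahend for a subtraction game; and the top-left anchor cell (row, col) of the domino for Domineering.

p1 H@[..##/#..#/#..#]: H00[####/#..#/#..#]-1 H11[..##/####/#..#]+1* H21[..##/#..#/####]-1
p2 V@[..##/####/#..#] terminal -1; root [..##/#..#/#..#] d6

PV length from [..##/#..#/#..#]: 1 ply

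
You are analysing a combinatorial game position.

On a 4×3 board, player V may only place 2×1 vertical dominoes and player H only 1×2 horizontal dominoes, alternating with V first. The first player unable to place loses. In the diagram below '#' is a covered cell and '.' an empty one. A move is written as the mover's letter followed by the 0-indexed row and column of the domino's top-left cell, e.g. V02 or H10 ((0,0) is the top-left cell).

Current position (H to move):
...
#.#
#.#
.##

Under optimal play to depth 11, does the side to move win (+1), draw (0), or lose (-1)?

value(.../#.#/#.#/.##, H) = -1

[.../#.#/#.#/.##] H move#1: H00:-1/##./#.#/#.#/.##*, H01:-1/.##/#.#/#.#/.##
[##./#.#/#.#/.##] V move#2: V11:+1/##./###/###/.##*
[##./###/###/.##] end (terminal -1, H#3); searched .../#.#/#.#/.## to 11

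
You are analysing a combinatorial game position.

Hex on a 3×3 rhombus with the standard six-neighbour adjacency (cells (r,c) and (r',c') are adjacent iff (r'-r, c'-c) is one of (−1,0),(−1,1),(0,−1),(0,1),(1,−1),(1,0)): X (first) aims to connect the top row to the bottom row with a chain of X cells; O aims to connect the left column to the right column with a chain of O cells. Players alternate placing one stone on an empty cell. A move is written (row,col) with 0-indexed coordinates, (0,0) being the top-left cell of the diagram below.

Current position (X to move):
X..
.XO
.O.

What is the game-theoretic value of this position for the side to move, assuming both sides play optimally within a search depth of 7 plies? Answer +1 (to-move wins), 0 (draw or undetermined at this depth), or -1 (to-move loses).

value(X../.XO/.O., X) = +1

p1 X@[X../.XO/.O.]: (0,1)[XX./.XO/.O.]-1 (0,2)[X.X/.XO/.O.]-1 (1,0)[X../XXO/.O.]-1 (2,0)[X../.XO/XO.]+1* (2,2)[X../.XO/.OX]-1
p2 O@[X../.XO/XO.]: (0,1)[XO./.XO/XO.]-1* (0,2)[X.O/.XO/XO.]-1 (1,0)[X../OXO/XO.]-1 (2,2)[X../.XO/XOO]-1
p3 X@[XO./.XO/XO.]: (0,2)[XOX/.XO/XO.]+1* (1,0)[XO./XXO/XO.]+1 (2,2)[XO./.XO/XOX]+1
p4 O@[XOX/.XO/XO.] terminal -1; root [X../.XO/.O.] d7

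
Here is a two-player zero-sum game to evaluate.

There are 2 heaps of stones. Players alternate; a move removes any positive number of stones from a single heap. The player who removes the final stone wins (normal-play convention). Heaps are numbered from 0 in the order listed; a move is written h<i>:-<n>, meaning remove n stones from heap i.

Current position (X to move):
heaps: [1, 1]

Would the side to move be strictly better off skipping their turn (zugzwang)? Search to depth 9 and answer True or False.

zugzwang((1,1), X) = True

ply 1, X at (1,1) | h0:-1=-1→(0,1)*; h1:-1=-1→(1,0)
ply 2, O at (0,1) | h1:-1=+1→(0,0)*
ply 3: (0,0) is terminal -1 (X); from (1,1) depth 9
pass branch (O moves first from the same position):
  | ply 1, O at (1,1) | h0:-1=-1→(0,1)*; h1:-1=-1→(1,0)
  | ply 2, X at (0,1) | h1:-1=+1→(0,0)*
  | ply 3: (0,0) is terminal -1 (O); from (1,1) depth 9
X moving scores -1; X passing scores +1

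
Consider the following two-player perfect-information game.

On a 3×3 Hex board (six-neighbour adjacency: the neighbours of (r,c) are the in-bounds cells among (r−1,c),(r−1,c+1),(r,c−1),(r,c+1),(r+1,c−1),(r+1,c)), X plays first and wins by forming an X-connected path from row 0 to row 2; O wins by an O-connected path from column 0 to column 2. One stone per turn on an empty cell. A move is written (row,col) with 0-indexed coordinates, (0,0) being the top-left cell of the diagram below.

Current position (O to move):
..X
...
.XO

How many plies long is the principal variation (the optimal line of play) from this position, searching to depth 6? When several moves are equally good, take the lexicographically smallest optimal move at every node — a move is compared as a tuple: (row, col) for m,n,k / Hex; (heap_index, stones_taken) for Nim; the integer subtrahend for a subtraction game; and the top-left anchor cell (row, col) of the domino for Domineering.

p1 O@[..X/.../.XO]: (0,0)[O.X/.../.XO]-1* (0,1)[.OX/.../.XO]-1 (1,0)[..X/O../.XO]-1 (1,1)[..X/.O./.XO]-1 (1,2)[..X/..O/.XO]-1 (2,0)[..X/.../OXO]-1
p2 X@[O.X/.../.XO]: (0,1)[OXX/.../.XO]+1* (1,0)[O.X/X../.XO]+1 (1,1)[O.X/.X./.XO]+1 (1,2)[O.X/..X/.XO]+1 (2,0)[O.X/.../XXO]+1
p3 O@[OXX/.../.XO]: (1,0)[OXX/O../.XO]-1* (1,1)[OXX/.O./.XO]-1 (1,2)[OXX/..O/.XO]-1 (2,0)[OXX/.../OXO]-1
p4 X@[OXX/O../.XO]: (1,1)[OXX/OX./.XO]+1* (1,2)[OXX/O.X/.XO]+1 (2,0)[OXX/O../XXO]+1
p5 O@[OXX/OX./.XO] terminal -1; root [..X/.../.XO] d6

PV length from [..X/.../.XO]: 4 plies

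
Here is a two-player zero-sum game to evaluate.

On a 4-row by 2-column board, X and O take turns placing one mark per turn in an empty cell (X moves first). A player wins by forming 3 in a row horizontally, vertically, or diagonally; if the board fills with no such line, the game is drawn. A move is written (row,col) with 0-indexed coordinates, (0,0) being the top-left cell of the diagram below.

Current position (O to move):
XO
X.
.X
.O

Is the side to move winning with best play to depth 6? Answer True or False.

O winning at [XO/X./.X/.O]: False

ply 1, O at XO/X./.X/.O | (1,1)=-1→XO/XO/.X/.O; (2,0)=+0→XO/X./OX/.O*; (3,0)=-1→XO/X./.X/OO
ply 2, X at XO/X./OX/.O | (1,1)=+0→XO/XX/OX/.O*; (3,0)=+0→XO/X./OX/XO
ply 3, O at XO/XX/OX/.O | (3,0)=+0→XO/XX/OX/OO*
ply 4: XO/XX/OX/OO is terminal +0 (X); from XO/X./.X/.O depth 6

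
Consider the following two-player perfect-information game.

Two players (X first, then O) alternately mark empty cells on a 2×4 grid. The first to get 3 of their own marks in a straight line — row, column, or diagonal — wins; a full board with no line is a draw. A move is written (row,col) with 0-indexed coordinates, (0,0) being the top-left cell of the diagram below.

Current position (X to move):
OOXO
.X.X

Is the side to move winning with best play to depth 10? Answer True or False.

X winning at [OOXO/.X.X]: True

ply 1, X at OOXO/.X.X | (1,0)=+0→OOXO/XX.X; (1,2)=+1→OOXO/.XXX*
ply 2: OOXO/.XXX is terminal -1 (O); from OOXO/.X.X depth 10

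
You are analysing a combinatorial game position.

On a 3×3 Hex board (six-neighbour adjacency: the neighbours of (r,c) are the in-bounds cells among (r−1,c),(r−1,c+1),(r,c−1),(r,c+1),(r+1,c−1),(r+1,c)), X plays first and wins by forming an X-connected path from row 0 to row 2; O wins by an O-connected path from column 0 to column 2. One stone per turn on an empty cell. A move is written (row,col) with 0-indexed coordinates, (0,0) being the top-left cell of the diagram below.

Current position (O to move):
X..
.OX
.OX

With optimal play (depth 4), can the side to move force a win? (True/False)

[X../.OX/.OX] O move#1: (0,1):-1/XO./.OX/.OX, (0,2):+1/X.O/.OX/.OX*, (1,0):-1/X../OOX/.OX, (2,0):-1/X../.OX/OOX
[X.O/.OX/.OX] X move#2: (0,1):-1/XXO/.OX/.OX*, (1,0):-1/X.O/XOX/.OX, (2,0):-1/X.O/.OX/XOX
[XXO/.OX/.OX] O move#3: (1,0):+1/XXO/OOX/.OX*, (2,0):+1/XXO/.OX/OOX
[XXO/OOX/.OX] end (terminal -1, X#4); searched X../.OX/.OX to 4

O winning at [X../.OX/.OX]: True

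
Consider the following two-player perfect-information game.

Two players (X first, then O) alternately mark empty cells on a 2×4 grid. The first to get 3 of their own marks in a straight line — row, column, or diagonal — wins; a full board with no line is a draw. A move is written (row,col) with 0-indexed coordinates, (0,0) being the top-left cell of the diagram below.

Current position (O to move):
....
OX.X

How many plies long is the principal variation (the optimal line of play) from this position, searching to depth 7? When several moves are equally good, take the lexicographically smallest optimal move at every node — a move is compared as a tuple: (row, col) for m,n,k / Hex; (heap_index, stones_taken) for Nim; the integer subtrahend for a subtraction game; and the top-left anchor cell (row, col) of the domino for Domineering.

PV length from [..../OX.X]: 5 plies

[..../OX.X] O move#1: (0,0):-1/O.../OX.X, (0,1):-1/.O../OX.X, (0,2):-1/..O./OX.X, (0,3):-1/...O/OX.X, (1,2):+0/..../OXOX*
[..../OXOX] X move#2: (0,0):+0/X.../OXOX*, (0,1):+0/.X../OXOX, (0,2):+0/..X./OXOX, (0,3):+0/...X/OXOX
[X.../OXOX] O move#3: (0,1):+0/XO../OXOX*, (0,2):+0/X.O./OXOX, (0,3):+0/X..O/OXOX
[XO../OXOX] X move#4: (0,2):+0/XOX./OXOX*, (0,3):+0/XO.X/OXOX
[XOX./OXOX] O move#5: (0,3):+0/XOXO/OXOX*
[XOXO/OXOX] end (terminal +0, X#6); searched ..../OX.X to 7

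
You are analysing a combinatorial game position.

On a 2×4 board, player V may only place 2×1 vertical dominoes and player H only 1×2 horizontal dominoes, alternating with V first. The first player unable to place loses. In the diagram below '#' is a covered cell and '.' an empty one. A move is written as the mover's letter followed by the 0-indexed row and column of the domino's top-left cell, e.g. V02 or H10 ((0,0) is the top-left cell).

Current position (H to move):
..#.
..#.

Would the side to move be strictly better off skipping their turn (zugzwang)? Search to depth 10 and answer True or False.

zugzwang(..#./..#., H) = False

p1 H@[..#./..#.]: H00[###./..#.]+1* H10[..#./###.]+1
p2 V@[###./..#.]: V03[####/..##]-1*
p3 H@[####/..##]: H10[####/####]+1*
p4 V@[####/####] terminal -1; root [..#./..#.] d10
if H skipped the turn, V would face:
~ p1 V@[..#./..#.]: V00[#.#./#.#.]+1* V01[.##./.##.]+1 V03[..##/..##]-1
~ p2 H@[#.#./#.#.] terminal -1; root [..#./..#.] d10
compare (H): move=+1 vs pass=-1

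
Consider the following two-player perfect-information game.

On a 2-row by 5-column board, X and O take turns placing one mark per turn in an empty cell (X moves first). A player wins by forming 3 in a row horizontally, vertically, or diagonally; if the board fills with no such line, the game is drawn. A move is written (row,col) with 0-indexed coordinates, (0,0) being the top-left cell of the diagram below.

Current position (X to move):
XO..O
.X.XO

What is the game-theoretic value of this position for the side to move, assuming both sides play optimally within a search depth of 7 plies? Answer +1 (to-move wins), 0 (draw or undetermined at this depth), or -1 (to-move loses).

value(XO..O/.X.XO, X) = +1

p1 X@[XO..O/.X.XO]: (0,2)[XOX.O/.X.XO]+0 (0,3)[XO.XO/.X.XO]+0 (1,0)[XO..O/XX.XO]+0 (1,2)[XO..O/.XXXO]+1*
p2 O@[XO..O/.XXXO] terminal -1; root [XO..O/.X.XO] d7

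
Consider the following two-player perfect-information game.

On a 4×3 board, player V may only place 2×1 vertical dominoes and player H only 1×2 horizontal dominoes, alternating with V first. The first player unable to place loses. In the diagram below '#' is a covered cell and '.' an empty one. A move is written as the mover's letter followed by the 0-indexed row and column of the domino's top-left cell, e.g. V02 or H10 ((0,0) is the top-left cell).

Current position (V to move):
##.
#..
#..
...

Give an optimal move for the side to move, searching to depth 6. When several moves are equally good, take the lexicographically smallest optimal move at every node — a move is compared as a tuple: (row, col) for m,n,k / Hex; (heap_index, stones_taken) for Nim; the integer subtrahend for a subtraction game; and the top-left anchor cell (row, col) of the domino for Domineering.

V's best at [##./#../#../...]: V11

p1 V@[##./#../#../...]: V02[###/#.#/#../...]-1 V11[##./##./##./...]+1* V12[##./#.#/#.#/...]+1 V21[##./#../##./.#.]+1 V22[##./#../#.#/..#]+1
p2 H@[##./##./##./...]: H30[##./##./##./##.]-1* H31[##./##./##./.##]-1
p3 V@[##./##./##./##.]: V02[###/###/##./##.]+1* V12[##./###/###/##.]+1 V22[##./##./###/###]+1
p4 H@[###/###/##./##.] terminal -1; root [##./#../#../...] d6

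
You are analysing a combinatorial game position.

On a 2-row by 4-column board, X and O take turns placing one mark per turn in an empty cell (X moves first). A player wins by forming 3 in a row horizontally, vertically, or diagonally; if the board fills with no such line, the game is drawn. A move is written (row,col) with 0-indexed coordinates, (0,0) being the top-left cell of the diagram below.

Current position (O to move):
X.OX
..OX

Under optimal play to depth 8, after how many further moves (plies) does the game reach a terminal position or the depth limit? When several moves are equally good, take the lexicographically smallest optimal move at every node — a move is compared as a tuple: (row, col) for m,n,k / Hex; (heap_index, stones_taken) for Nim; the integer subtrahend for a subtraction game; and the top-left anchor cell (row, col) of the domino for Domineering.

PV length from [X.OX/..OX]: 3 plies

p1 O@[X.OX/..OX]: (0,1)[XOOX/..OX]+0* (1,0)[X.OX/O.OX]+0 (1,1)[X.OX/.OOX]+0
p2 X@[XOOX/..OX]: (1,0)[XOOX/X.OX]+0* (1,1)[XOOX/.XOX]+0
p3 O@[XOOX/X.OX]: (1,1)[XOOX/XOOX]+0*
p4 X@[XOOX/XOOX] terminal +0; root [X.OX/..OX] d8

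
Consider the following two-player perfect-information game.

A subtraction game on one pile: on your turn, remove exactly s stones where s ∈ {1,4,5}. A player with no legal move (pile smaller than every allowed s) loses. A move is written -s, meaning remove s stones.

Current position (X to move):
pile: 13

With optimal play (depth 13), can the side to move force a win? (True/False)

X winning at [13]: True

[13] X move#1: -1:-1/12, -4:-1/9, -5:+1/8*
[8] O move#2: -1:-1/7*, -4:-1/4, -5:-1/3
[7] X move#3: -1:-1/6, -4:-1/3, -5:+1/2*
[2] O move#4: -1:-1/1*
[1] X move#5: -1:+1/0*
[0] end (terminal -1, O#6); searched 13 to 13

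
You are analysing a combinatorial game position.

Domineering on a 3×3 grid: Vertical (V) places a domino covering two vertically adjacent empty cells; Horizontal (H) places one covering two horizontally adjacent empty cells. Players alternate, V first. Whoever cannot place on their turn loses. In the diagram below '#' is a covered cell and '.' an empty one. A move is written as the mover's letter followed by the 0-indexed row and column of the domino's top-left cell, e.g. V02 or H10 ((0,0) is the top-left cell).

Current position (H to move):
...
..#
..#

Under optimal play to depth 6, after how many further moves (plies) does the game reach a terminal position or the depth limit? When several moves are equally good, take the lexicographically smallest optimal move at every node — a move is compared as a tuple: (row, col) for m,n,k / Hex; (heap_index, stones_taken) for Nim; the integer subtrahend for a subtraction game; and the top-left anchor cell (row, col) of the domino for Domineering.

p1 H@[.../..#/..#]: H00[##./..#/..#]-1 H01[.##/..#/..#]-1 H10[.../###/..#]+1* H20[.../..#/###]-1
p2 V@[.../###/..#] terminal -1; root [.../..#/..#] d6

PV length from [.../..#/..#]: 1 ply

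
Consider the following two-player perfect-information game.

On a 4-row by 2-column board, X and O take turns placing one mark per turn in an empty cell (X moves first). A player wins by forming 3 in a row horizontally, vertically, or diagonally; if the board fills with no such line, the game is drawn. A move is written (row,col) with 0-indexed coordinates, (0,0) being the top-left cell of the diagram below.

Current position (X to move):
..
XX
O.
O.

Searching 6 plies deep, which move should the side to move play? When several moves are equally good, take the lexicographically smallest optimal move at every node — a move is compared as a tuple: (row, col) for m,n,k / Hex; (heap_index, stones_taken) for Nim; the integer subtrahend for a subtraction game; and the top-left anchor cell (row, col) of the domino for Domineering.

X's best at [../XX/O./O.]: (2,1)

p1 X@[../XX/O./O.]: (0,0)[X./XX/O./O.]+0 (0,1)[.X/XX/O./O.]+0 (2,1)[../XX/OX/O.]+1* (3,1)[../XX/O./OX]+0
p2 O@[../XX/OX/O.]: (0,0)[O./XX/OX/O.]-1* (0,1)[.O/XX/OX/O.]-1 (3,1)[../XX/OX/OO]-1
p3 X@[O./XX/OX/O.]: (0,1)[OX/XX/OX/O.]+1* (3,1)[O./XX/OX/OX]+1
p4 O@[OX/XX/OX/O.] terminal -1; root [../XX/O./O.] d6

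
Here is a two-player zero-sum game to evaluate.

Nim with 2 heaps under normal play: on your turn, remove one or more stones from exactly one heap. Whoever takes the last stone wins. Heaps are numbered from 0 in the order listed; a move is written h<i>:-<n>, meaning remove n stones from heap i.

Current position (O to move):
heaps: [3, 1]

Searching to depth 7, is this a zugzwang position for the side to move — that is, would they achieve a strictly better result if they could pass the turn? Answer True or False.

ply 1, O at (3,1) | h0:-1=-1→(2,1); h0:-2=+1→(1,1)*; h0:-3=-1→(0,1); h1:-1=-1→(3,0)
ply 2, X at (1,1) | h0:-1=-1→(0,1)*; h1:-1=-1→(1,0)
ply 3, O at (0,1) | h1:-1=+1→(0,0)*
ply 4: (0,0) is terminal -1 (X); from (3,1) depth 7
if O skipped the turn, X would face:
~ ply 1, X at (3,1) | h0:-1=-1→(2,1); h0:-2=+1→(1,1)*; h0:-3=-1→(0,1); h1:-1=-1→(3,0)
~ ply 2, O at (1,1) | h0:-1=-1→(0,1)*; h1:-1=-1→(1,0)
~ ply 3, X at (0,1) | h1:-1=+1→(0,0)*
~ ply 4: (0,0) is terminal -1 (O); from (3,1) depth 7
compare (O): move=+1 vs pass=-1

zugzwang((3,1), O) = False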